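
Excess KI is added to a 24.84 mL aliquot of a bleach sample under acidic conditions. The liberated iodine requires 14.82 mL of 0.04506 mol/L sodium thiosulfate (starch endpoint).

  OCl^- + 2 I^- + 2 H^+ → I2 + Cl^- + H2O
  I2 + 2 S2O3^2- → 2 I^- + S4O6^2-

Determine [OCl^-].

0.01344 mol/L

n(S2O3^2-) = 0.01482 × 0.04506 = 6.678 × 10^-4 mol
n(I2) = n(S2O3^2-)/2 = 3.339 × 10^-4 mol
n(OCl^-) in the aliquot = 3.339 × 10^-4 mol (1:1 ratio)
[OCl^-] = 3.339 × 10^-4 / 0.02484 = 0.01344 mol/L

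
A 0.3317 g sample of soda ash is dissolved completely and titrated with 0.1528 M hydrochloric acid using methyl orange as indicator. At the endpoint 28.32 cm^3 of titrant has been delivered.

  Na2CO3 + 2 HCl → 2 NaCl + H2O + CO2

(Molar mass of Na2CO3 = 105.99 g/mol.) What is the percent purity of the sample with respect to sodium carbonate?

69.14 %

n(HCl) = 0.02832 L × 0.1528 mol/L = 4.327 × 10^-3 mol
From the 1:2 ratio, n(Na2CO3) = 1/2 × 4.327 × 10^-3 = 2.164 × 10^-3 mol
mass of Na2CO3 = 2.164 × 10^-3 × 105.99 g/mol = 0.2293 g
% Na2CO3 = 0.2293 / 0.3317 × 100 = 69.14 %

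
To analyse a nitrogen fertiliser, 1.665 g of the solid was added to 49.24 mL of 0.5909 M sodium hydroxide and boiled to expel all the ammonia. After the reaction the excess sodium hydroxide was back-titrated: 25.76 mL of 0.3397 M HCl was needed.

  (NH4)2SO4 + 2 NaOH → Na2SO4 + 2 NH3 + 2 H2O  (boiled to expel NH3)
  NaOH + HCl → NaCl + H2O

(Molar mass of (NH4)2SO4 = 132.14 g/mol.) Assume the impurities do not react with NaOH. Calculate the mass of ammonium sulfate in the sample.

1.344 g

n(NaOH) added = 0.04924 × 0.5909 = 0.02910 mol
n(HCl) used in back-titration = 0.02576 × 0.3397 = 8.751 × 10^-3 mol
n(NaOH) left over = 8.751 × 10^-3 mol (1:1 ratio)
n(NaOH) consumed by analyte = 0.02910 − 8.751 × 10^-3 = 0.02035 mol
From the 1:2 ratio, n((NH4)2SO4) = 1/2 × 0.02035 = 0.01017 mol
mass of (NH4)2SO4 = 0.01017 × 132.14 = 1.344 g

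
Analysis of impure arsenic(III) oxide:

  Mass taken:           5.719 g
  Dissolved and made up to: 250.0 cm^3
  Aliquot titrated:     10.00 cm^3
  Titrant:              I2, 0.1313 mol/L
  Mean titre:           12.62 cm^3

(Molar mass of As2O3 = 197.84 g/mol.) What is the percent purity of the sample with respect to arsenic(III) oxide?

71.65 %

As2O3 + 2 I2 + 2 H2O → As2O5 + 4 HI
n(I2) per titration = 0.01262 × 0.1313 = 1.657 × 10^-3 mol
From the 1:2 ratio, n(As2O3) in each aliquot = 1/2 × 1.657 × 10^-3 = 8.285 × 10^-4 mol
n(As2O3) in the whole flask = 8.285 × 10^-4 × 250.0/10.00 = 0.02071 mol
mass of As2O3 = 0.02071 × 197.84 = 4.098 g
% As2O3 = 4.098 / 5.719 × 100 = 71.65 %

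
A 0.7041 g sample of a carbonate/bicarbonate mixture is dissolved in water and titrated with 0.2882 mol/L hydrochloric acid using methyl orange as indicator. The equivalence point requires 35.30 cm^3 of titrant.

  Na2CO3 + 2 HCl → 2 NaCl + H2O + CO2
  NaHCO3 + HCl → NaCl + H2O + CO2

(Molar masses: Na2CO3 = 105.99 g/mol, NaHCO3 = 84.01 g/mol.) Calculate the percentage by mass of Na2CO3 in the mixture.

36.54 %

n(HCl) = 0.03530 × 0.2882 = 0.01017 mol
Let x = n(Na2CO3), y = n(NaHCO3).
Titrant: 2x + 1y = 0.01017;  mass: 105.99x + 84.01y = 0.7041
Solving, x = 2.427 × 10^-3 mol, y = 5.319 × 10^-3 mol
mass of Na2CO3 = 2.427 × 10^-3 × 105.99 = 0.2573 g
% Na2CO3 = 0.2573 / 0.7041 × 100 = 36.54 %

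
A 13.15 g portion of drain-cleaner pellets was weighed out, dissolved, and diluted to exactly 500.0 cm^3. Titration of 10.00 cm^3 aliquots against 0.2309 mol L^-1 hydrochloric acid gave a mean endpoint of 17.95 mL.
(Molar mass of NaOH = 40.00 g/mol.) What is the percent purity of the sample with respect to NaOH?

NaOH + HCl → NaCl + H2O
n(HCl) per titration = 0.01795 × 0.2309 = 4.145 × 10^-3 mol
n(NaOH) in each aliquot = 4.145 × 10^-3 mol (1:1 ratio)
n(NaOH) in the whole flask = 4.145 × 10^-3 × 500.0/10.00 = 0.2072 mol
mass of NaOH = 0.2072 × 40.00 = 8.289 g
% NaOH = 8.289 / 13.15 × 100 = 63.04 %

63.04 %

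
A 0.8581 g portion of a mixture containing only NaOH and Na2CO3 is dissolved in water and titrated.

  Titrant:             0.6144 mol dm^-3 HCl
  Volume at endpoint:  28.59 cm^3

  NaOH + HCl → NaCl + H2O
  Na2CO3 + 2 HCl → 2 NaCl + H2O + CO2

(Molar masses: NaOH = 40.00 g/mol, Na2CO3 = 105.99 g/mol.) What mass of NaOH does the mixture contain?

0.2241 g

n(HCl) = 0.02859 × 0.6144 = 0.01757 mol
Let x = n(NaOH), y = n(Na2CO3).
Titrant: 1x + 2y = 0.01757;  mass: 40.00x + 105.99y = 0.8581
Solving, x = 5.602 × 10^-3 mol, y = 5.982 × 10^-3 mol
mass of NaOH = 5.602 × 10^-3 × 40.00 = 0.2241 g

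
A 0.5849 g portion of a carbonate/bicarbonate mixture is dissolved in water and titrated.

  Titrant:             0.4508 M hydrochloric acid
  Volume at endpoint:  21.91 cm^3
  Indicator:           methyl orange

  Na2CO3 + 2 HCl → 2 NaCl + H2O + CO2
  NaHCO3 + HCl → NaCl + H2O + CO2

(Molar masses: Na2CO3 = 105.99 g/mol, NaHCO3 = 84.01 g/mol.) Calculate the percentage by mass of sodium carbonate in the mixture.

n(HCl) = 0.02191 × 0.4508 = 9.877 × 10^-3 mol
Let x = n(Na2CO3), y = n(NaHCO3).
Titrant: 2x + 1y = 9.877 × 10^-3;  mass: 105.99x + 84.01y = 0.5849
Solving, x = 3.948 × 10^-3 mol, y = 1.982 × 10^-3 mol
mass of Na2CO3 = 3.948 × 10^-3 × 105.99 = 0.4184 g
% Na2CO3 = 0.4184 / 0.5849 × 100 = 71.53 %

71.53 %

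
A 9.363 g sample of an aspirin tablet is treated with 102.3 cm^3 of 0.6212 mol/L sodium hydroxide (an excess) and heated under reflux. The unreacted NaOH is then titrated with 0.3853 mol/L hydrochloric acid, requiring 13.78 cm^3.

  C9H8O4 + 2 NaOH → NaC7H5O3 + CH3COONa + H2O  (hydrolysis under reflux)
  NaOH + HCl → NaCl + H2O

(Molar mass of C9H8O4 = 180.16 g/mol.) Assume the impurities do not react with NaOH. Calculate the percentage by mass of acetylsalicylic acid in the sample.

56.03 %

n(NaOH) added = 0.1023 × 0.6212 = 0.06355 mol
n(HCl) used in back-titration = 0.01378 × 0.3853 = 5.309 × 10^-3 mol
n(NaOH) left over = 5.309 × 10^-3 mol (1:1 ratio)
n(NaOH) consumed by analyte = 0.06355 − 5.309 × 10^-3 = 0.05824 mol
From the 1:2 ratio, n(C9H8O4) = 1/2 × 0.05824 = 0.02912 mol
mass of C9H8O4 = 0.02912 × 180.16 = 5.246 g
% C9H8O4 = 5.246 / 9.363 × 100 = 56.03 %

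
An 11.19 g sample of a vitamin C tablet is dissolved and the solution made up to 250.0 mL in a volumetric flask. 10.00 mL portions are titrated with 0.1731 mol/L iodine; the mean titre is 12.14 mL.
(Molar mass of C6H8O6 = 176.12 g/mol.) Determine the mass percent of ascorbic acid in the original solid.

C6H8O6 + I2 → C6H6O6 + 2 HI
n(I2) per titration = 0.01214 × 0.1731 = 2.101 × 10^-3 mol
n(C6H8O6) in each aliquot = 2.101 × 10^-3 mol (1:1 ratio)
n(C6H8O6) in the whole flask = 2.101 × 10^-3 × 250.0/10.00 = 0.05254 mol
mass of C6H8O6 = 0.05254 × 176.12 = 9.253 g
% C6H8O6 = 9.253 / 11.19 × 100 = 82.69 %

82.69 %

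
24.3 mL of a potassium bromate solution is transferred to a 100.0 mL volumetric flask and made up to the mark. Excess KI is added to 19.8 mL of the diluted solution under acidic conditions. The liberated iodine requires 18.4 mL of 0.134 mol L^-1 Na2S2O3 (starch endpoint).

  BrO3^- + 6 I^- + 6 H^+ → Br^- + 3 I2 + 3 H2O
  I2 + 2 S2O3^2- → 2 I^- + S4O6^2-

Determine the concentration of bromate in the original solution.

0.0854 mol/L

n(S2O3^2-) = 0.0184 × 0.134 = 2.47 × 10^-3 mol
n(I2) = n(S2O3^2-)/2 = 1.23 × 10^-3 mol
From the 1:3 ratio, n(BrO3^-) in the aliquot = 1/3 × 1.23 × 10^-3 = 4.11 × 10^-4 mol
[BrO3^-]_dilute = 4.11 × 10^-4 / 0.0198 = 0.0208 mol/L
[BrO3^-]_original = 0.0208 × 100.0/24.3 = 0.0854 mol/L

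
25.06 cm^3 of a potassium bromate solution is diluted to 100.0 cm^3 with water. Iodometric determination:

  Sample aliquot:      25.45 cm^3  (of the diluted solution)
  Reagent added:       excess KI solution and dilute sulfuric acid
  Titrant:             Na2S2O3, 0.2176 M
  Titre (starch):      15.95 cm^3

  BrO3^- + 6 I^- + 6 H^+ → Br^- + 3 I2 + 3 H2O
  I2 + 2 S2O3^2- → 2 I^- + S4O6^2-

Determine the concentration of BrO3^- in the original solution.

n(S2O3^2-) = 0.01595 × 0.2176 = 3.471 × 10^-3 mol
n(I2) = n(S2O3^2-)/2 = 1.735 × 10^-3 mol
From the 1:3 ratio, n(BrO3^-) in the aliquot = 1/3 × 1.735 × 10^-3 = 5.785 × 10^-4 mol
[BrO3^-]_dilute = 5.785 × 10^-4 / 0.02545 = 0.02273 mol/L
[BrO3^-]_original = 0.02273 × 100.0/25.06 = 0.09070 mol/L

0.09070 M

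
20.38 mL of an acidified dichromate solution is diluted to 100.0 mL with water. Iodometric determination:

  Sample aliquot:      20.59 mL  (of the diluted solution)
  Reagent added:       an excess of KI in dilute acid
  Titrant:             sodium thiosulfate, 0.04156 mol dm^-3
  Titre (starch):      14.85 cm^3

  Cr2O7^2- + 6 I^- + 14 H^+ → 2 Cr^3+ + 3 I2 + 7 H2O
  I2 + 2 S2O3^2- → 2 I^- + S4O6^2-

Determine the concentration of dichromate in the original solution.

n(S2O3^2-) = 0.01485 × 0.04156 = 6.172 × 10^-4 mol
n(I2) = n(S2O3^2-)/2 = 3.086 × 10^-4 mol
From the 1:3 ratio, n(Cr2O7^2-) in the aliquot = 1/3 × 3.086 × 10^-4 = 1.029 × 10^-4 mol
[Cr2O7^2-]_dilute = 1.029 × 10^-4 / 0.02059 = 0.004996 mol/L
[Cr2O7^2-]_original = 0.004996 × 100.0/20.38 = 0.02451 mol/L

0.02451 mol/L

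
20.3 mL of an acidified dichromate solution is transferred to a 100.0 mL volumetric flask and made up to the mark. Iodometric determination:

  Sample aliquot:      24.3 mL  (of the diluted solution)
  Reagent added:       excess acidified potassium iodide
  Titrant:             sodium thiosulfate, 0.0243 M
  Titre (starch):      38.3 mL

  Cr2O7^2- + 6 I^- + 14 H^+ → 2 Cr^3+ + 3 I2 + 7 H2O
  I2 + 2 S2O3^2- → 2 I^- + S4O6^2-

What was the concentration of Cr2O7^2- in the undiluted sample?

n(S2O3^2-) = 0.0383 × 0.0243 = 9.31 × 10^-4 mol
n(I2) = n(S2O3^2-)/2 = 4.65 × 10^-4 mol
From the 1:3 ratio, n(Cr2O7^2-) in the aliquot = 1/3 × 4.65 × 10^-4 = 1.55 × 10^-4 mol
[Cr2O7^2-]_dilute = 1.55 × 10^-4 / 0.0243 = 0.00638 mol/L
[Cr2O7^2-]_original = 0.00638 × 100.0/20.3 = 0.0314 mol/L

0.0314 M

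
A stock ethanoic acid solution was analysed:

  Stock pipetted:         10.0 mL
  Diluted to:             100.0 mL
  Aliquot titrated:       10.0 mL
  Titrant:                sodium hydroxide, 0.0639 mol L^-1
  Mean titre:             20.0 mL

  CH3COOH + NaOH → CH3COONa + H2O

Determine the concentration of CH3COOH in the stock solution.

n(NaOH) = 0.0200 × 0.0639 = 1.28 × 10^-3 mol
n(CH3COOH) in the aliquot = 1.28 × 10^-3 mol (1:1 ratio)
[CH3COOH]_dilute = 1.28 × 10^-3 / 0.0100 = 0.128 mol/L
Dilution factor = 100.0 / 10.0 = 10.00
[CH3COOH]_stock = 0.128 × 10.00 = 1.28 mol/L

1.28 mol/L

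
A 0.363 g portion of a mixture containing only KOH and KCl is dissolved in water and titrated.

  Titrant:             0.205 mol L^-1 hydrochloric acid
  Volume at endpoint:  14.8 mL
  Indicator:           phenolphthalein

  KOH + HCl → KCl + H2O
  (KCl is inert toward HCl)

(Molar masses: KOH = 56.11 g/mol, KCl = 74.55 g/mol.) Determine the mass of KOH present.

n(HCl) = 0.0148 × 0.205 = 3.03 × 10^-3 mol
Let x = n(KOH), y = n(KCl).
Titrant: 1x = 3.03 × 10^-3;  mass: 56.11x + 74.55y = 0.363
Solving, x = 3.03 × 10^-3 mol, y = 2.59 × 10^-3 mol
mass of KOH = 3.03 × 10^-3 × 56.11 = 0.170 g

0.170 g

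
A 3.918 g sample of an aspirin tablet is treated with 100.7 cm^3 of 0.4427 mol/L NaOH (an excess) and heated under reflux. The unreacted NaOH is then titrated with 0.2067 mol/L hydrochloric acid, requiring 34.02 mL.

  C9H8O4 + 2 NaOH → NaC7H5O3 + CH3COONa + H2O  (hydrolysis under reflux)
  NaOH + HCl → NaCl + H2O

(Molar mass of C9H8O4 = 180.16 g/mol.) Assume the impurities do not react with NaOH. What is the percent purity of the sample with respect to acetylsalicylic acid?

86.33 %

n(NaOH) added = 0.1007 × 0.4427 = 0.04458 mol
n(HCl) used in back-titration = 0.03402 × 0.2067 = 7.032 × 10^-3 mol
n(NaOH) left over = 7.032 × 10^-3 mol (1:1 ratio)
n(NaOH) consumed by analyte = 0.04458 − 7.032 × 10^-3 = 0.03755 mol
From the 1:2 ratio, n(C9H8O4) = 1/2 × 0.03755 = 0.01877 mol
mass of C9H8O4 = 0.01877 × 180.16 = 3.382 g
% C9H8O4 = 3.382 / 3.918 × 100 = 86.33 %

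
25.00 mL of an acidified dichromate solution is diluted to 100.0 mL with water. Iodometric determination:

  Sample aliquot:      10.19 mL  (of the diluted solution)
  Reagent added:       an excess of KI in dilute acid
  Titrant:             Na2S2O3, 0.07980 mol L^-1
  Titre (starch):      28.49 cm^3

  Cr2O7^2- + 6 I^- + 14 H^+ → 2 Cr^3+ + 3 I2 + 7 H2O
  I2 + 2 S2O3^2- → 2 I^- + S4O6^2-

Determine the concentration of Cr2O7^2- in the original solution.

n(S2O3^2-) = 0.02849 × 0.07980 = 2.274 × 10^-3 mol
n(I2) = n(S2O3^2-)/2 = 1.137 × 10^-3 mol
From the 1:3 ratio, n(Cr2O7^2-) in the aliquot = 1/3 × 1.137 × 10^-3 = 3.789 × 10^-4 mol
[Cr2O7^2-]_dilute = 3.789 × 10^-4 / 0.01019 = 0.03719 mol/L
[Cr2O7^2-]_original = 0.03719 × 100.0/25.00 = 0.1487 mol/L

0.1487 mol/L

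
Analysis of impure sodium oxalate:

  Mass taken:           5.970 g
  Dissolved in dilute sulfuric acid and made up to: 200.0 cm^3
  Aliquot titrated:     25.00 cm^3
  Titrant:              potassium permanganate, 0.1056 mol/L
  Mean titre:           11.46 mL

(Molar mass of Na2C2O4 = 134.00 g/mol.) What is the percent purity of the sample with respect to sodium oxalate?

2 MnO4^- + 5 C2O4^2- + 16 H^+ → 2 Mn^2+ + 10 CO2 + 8 H2O
n(KMnO4) per titration = 0.01146 × 0.1056 = 1.210 × 10^-3 mol
From the 5:2 ratio, n(Na2C2O4) in each aliquot = 5/2 × 1.210 × 10^-3 = 3.025 × 10^-3 mol
n(Na2C2O4) in the whole flask = 3.025 × 10^-3 × 200.0/25.00 = 0.02420 mol
mass of Na2C2O4 = 0.02420 × 134.00 = 3.243 g
% Na2C2O4 = 3.243 / 5.970 × 100 = 54.33 %

54.33 %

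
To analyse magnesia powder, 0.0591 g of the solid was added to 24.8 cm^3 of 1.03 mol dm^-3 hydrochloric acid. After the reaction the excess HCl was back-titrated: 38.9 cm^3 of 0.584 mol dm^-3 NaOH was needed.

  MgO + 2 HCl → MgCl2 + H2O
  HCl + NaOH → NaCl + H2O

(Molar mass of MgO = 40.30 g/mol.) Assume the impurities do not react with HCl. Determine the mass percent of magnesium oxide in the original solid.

96.4 %

n(HCl) added = 0.0248 × 1.03 = 0.0255 mol
n(NaOH) used in back-titration = 0.0389 × 0.584 = 0.0227 mol
n(HCl) left over = 0.0227 mol (1:1 ratio)
n(HCl) consumed by analyte = 0.0255 − 0.0227 = 2.83 × 10^-3 mol
From the 1:2 ratio, n(MgO) = 1/2 × 2.83 × 10^-3 = 1.41 × 10^-3 mol
mass of MgO = 1.41 × 10^-3 × 40.30 = 0.0570 g
% MgO = 0.0570 / 0.0591 × 100 = 96.4 %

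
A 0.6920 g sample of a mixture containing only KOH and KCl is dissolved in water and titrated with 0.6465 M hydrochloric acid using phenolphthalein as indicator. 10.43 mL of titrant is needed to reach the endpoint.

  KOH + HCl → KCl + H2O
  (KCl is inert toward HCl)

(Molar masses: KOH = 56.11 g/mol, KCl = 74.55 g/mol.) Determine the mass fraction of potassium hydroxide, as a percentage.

n(HCl) = 0.01043 × 0.6465 = 6.743 × 10^-3 mol
Let x = n(KOH), y = n(KCl).
Titrant: 1x = 6.743 × 10^-3;  mass: 56.11x + 74.55y = 0.6920
Solving, x = 6.743 × 10^-3 mol, y = 4.207 × 10^-3 mol
mass of KOH = 6.743 × 10^-3 × 56.11 = 0.3783 g
% KOH = 0.3783 / 0.6920 × 100 = 54.67 %

54.67 %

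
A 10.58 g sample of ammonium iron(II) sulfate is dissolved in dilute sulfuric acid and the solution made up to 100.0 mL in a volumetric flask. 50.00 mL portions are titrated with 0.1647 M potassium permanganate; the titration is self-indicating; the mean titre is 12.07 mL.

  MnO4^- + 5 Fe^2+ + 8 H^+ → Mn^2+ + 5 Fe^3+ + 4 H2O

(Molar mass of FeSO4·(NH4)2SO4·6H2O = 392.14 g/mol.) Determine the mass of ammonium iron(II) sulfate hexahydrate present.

n(KMnO4) per titration = 0.01207 × 0.1647 = 1.988 × 10^-3 mol
From the 5:1 ratio, n(FeSO4·(NH4)2SO4·6H2O) in each aliquot = 5/1 × 1.988 × 10^-3 = 9.940 × 10^-3 mol
n(FeSO4·(NH4)2SO4·6H2O) in the whole flask = 9.940 × 10^-3 × 100.0/50.00 = 0.01988 mol
mass of FeSO4·(NH4)2SO4·6H2O = 0.01988 × 392.14 = 7.795 g

7.795 g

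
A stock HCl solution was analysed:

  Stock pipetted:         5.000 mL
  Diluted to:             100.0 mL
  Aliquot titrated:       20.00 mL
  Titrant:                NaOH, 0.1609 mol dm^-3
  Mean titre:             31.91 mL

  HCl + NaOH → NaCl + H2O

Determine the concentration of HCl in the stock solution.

5.134 mol/L

n(NaOH) = 0.03191 × 0.1609 = 5.134 × 10^-3 mol
n(HCl) in the aliquot = 5.134 × 10^-3 mol (1:1 ratio)
[HCl]_dilute = 5.134 × 10^-3 / 0.02000 = 0.2567 mol/L
Dilution factor = 100.0 / 5.000 = 20.00
[HCl]_stock = 0.2567 × 20.00 = 5.134 mol/L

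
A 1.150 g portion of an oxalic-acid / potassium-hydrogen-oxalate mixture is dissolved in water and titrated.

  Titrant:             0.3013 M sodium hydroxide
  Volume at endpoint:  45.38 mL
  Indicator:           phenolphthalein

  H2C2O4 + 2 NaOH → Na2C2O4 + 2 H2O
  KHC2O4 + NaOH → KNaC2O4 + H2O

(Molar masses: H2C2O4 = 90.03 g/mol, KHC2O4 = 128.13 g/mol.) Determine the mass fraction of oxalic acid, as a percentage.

n(NaOH) = 0.04538 × 0.3013 = 0.01367 mol
Let x = n(H2C2O4), y = n(KHC2O4).
Titrant: 2x + 1y = 0.01367;  mass: 90.03x + 128.13y = 1.150
Solving, x = 3.621 × 10^-3 mol, y = 6.431 × 10^-3 mol
mass of H2C2O4 = 3.621 × 10^-3 × 90.03 = 0.3260 g
% H2C2O4 = 0.3260 / 1.150 × 100 = 28.35 %

28.35 %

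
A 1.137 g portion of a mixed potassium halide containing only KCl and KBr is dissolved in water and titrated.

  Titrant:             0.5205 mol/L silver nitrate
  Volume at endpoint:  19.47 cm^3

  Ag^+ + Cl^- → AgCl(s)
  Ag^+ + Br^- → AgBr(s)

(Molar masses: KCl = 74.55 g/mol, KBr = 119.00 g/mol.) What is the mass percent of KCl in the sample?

n(AgNO3) = 0.01947 × 0.5205 = 0.01013 mol
Let x = n(KCl), y = n(KBr).
Titrant: 1x + 1y = 0.01013;  mass: 74.55x + 119.00y = 1.137
Solving, x = 1.551 × 10^-3 mol, y = 8.583 × 10^-3 mol
mass of KCl = 1.551 × 10^-3 × 74.55 = 0.1157 g
% KCl = 0.1157 / 1.137 × 100 = 10.17 %

10.17 %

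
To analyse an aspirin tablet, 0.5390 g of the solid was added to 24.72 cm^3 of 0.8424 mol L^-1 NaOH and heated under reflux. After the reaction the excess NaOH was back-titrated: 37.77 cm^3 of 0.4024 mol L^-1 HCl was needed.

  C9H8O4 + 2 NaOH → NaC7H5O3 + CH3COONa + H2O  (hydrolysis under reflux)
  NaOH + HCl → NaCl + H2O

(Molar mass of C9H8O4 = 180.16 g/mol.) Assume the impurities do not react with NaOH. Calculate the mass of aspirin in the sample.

n(NaOH) added = 0.02472 × 0.8424 = 0.02082 mol
n(HCl) used in back-titration = 0.03777 × 0.4024 = 0.01520 mol
n(NaOH) left over = 0.01520 mol (1:1 ratio)
n(NaOH) consumed by analyte = 0.02082 − 0.01520 = 5.625 × 10^-3 mol
From the 1:2 ratio, n(C9H8O4) = 1/2 × 5.625 × 10^-3 = 2.813 × 10^-3 mol
mass of C9H8O4 = 2.813 × 10^-3 × 180.16 = 0.5067 g

0.5067 g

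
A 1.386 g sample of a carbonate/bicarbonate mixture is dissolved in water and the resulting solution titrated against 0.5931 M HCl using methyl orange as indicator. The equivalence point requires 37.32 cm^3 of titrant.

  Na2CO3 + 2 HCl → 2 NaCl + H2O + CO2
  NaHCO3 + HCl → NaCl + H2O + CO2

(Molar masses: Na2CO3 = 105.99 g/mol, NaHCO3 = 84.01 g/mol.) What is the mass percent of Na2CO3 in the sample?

n(HCl) = 0.03732 × 0.5931 = 0.02213 mol
Let x = n(Na2CO3), y = n(NaHCO3).
Titrant: 2x + 1y = 0.02213;  mass: 105.99x + 84.01y = 1.386
Solving, x = 7.634 × 10^-3 mol, y = 6.867 × 10^-3 mol
mass of Na2CO3 = 7.634 × 10^-3 × 105.99 = 0.8091 g
% Na2CO3 = 0.8091 / 1.386 × 100 = 58.38 %

58.38 %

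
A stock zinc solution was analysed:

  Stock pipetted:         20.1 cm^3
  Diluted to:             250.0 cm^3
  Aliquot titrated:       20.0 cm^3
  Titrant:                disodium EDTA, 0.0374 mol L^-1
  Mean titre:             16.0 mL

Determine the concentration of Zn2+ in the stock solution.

Zn^2+ + EDTA^4- → [Zn(EDTA)]^2-
n(EDTA) = 0.0160 × 0.0374 = 5.98 × 10^-4 mol
n(Zn2+) in the aliquot = 5.98 × 10^-4 mol (1:1 ratio)
[Zn2+]_dilute = 5.98 × 10^-4 / 0.0200 = 0.0299 mol/L
Dilution factor = 250.0 / 20.1 = 12.44
[Zn2+]_stock = 0.0299 × 12.44 = 0.372 mol/L

0.372 mol/L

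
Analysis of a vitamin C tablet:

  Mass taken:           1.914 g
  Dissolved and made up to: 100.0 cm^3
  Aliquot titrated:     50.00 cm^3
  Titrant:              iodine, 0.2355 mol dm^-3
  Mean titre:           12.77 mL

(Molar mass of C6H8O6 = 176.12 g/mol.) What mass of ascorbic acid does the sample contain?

C6H8O6 + I2 → C6H6O6 + 2 HI
n(I2) per titration = 0.01277 × 0.2355 = 3.007 × 10^-3 mol
n(C6H8O6) in each aliquot = 3.007 × 10^-3 mol (1:1 ratio)
n(C6H8O6) in the whole flask = 3.007 × 10^-3 × 100.0/50.00 = 6.015 × 10^-3 mol
mass of C6H8O6 = 6.015 × 10^-3 × 176.12 = 1.059 g

1.059 g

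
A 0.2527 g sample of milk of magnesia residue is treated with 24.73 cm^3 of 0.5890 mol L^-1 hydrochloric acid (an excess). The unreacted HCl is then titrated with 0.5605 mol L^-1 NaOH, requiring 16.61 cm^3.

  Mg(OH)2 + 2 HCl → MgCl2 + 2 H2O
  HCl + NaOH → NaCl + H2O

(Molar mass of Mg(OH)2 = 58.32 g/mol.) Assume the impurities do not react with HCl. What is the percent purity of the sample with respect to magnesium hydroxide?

n(HCl) added = 0.02473 × 0.5890 = 0.01457 mol
n(NaOH) used in back-titration = 0.01661 × 0.5605 = 9.310 × 10^-3 mol
n(HCl) left over = 9.310 × 10^-3 mol (1:1 ratio)
n(HCl) consumed by analyte = 0.01457 − 9.310 × 10^-3 = 5.256 × 10^-3 mol
From the 1:2 ratio, n(Mg(OH)2) = 1/2 × 5.256 × 10^-3 = 2.628 × 10^-3 mol
mass of Mg(OH)2 = 2.628 × 10^-3 × 58.32 = 0.1533 g
% Mg(OH)2 = 0.1533 / 0.2527 × 100 = 60.65 %

60.65 %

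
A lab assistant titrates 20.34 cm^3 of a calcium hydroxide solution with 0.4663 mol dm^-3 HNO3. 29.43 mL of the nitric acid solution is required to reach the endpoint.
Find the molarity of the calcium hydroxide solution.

Ca(OH)2 + 2 HNO3 → Ca(NO3)2 + 2 H2O
n(HNO3) = 0.02943 L × 0.4663 mol/L = 0.01372 mol
From the 1:2 mole ratio, n(Ca(OH)2) = 1/2 × 0.01372 = 6.862 × 10^-3 mol
[Ca(OH)2] = 6.862 × 10^-3 mol / 0.02034 L = 0.3373 mol/L

0.3373 mol/L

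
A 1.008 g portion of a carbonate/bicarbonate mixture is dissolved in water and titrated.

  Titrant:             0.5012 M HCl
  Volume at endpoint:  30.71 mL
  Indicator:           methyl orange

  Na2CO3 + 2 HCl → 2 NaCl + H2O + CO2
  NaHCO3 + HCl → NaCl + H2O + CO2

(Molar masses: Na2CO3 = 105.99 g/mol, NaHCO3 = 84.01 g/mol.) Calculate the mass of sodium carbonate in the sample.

n(HCl) = 0.03071 × 0.5012 = 0.01539 mol
Let x = n(Na2CO3), y = n(NaHCO3).
Titrant: 2x + 1y = 0.01539;  mass: 105.99x + 84.01y = 1.008
Solving, x = 4.596 × 10^-3 mol, y = 6.201 × 10^-3 mol
mass of Na2CO3 = 4.596 × 10^-3 × 105.99 = 0.4871 g

0.4871 g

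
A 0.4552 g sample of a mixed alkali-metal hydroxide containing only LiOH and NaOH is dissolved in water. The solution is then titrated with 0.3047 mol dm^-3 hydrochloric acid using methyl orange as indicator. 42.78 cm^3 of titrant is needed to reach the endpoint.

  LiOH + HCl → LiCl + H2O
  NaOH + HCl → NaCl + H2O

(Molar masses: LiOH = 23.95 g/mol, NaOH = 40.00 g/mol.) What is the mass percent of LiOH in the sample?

n(HCl) = 0.04278 × 0.3047 = 0.01304 mol
Let x = n(LiOH), y = n(NaOH).
Titrant: 1x + 1y = 0.01304;  mass: 23.95x + 40.00y = 0.4552
Solving, x = 4.125 × 10^-3 mol, y = 8.910 × 10^-3 mol
mass of LiOH = 4.125 × 10^-3 × 23.95 = 0.09879 g
% LiOH = 0.09879 / 0.4552 × 100 = 21.70 %

21.70 %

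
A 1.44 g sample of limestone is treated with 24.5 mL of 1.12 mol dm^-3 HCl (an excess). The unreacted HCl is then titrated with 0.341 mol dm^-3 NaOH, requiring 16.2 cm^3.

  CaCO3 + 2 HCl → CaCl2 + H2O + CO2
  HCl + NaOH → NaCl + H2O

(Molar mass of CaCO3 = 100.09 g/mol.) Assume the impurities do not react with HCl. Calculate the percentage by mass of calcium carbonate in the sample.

n(HCl) added = 0.0245 × 1.12 = 0.0274 mol
n(NaOH) used in back-titration = 0.0162 × 0.341 = 5.52 × 10^-3 mol
n(HCl) left over = 5.52 × 10^-3 mol (1:1 ratio)
n(HCl) consumed by analyte = 0.0274 − 5.52 × 10^-3 = 0.0219 mol
From the 1:2 ratio, n(CaCO3) = 1/2 × 0.0219 = 0.0110 mol
mass of CaCO3 = 0.0110 × 100.09 = 1.10 g
% CaCO3 = 1.10 / 1.44 × 100 = 76.2 %

76.2 %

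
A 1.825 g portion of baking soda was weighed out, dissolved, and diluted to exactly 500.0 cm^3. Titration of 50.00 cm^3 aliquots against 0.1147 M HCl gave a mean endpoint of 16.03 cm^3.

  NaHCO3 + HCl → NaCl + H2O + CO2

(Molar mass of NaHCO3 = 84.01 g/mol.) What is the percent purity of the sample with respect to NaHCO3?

84.64 %

n(HCl) per titration = 0.01603 × 0.1147 = 1.839 × 10^-3 mol
n(NaHCO3) in each aliquot = 1.839 × 10^-3 mol (1:1 ratio)
n(NaHCO3) in the whole flask = 1.839 × 10^-3 × 500.0/50.00 = 0.01839 mol
mass of NaHCO3 = 0.01839 × 84.01 = 1.545 g
% NaHCO3 = 1.545 / 1.825 × 100 = 84.64 %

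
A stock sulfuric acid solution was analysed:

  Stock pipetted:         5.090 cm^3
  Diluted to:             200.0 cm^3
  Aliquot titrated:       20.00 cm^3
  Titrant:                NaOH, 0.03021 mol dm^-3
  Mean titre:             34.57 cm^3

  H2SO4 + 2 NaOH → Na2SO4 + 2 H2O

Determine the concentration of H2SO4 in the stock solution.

1.026 mol/L

n(NaOH) = 0.03457 × 0.03021 = 1.044 × 10^-3 mol
From the 1:2 ratio, n(H2SO4) in the aliquot = 1/2 × 1.044 × 10^-3 = 5.222 × 10^-4 mol
[H2SO4]_dilute = 5.222 × 10^-4 / 0.02000 = 0.02611 mol/L
Dilution factor = 200.0 / 5.090 = 39.29
[H2SO4]_stock = 0.02611 × 39.29 = 1.026 mol/L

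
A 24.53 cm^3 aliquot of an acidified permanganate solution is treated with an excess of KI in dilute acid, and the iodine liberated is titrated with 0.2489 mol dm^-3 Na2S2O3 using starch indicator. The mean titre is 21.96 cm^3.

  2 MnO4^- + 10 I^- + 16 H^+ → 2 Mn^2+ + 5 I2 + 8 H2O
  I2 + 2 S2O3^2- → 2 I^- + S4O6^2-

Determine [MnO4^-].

n(S2O3^2-) = 0.02196 × 0.2489 = 5.466 × 10^-3 mol
n(I2) = n(S2O3^2-)/2 = 2.733 × 10^-3 mol
From the 2:5 ratio, n(MnO4^-) in the aliquot = 2/5 × 2.733 × 10^-3 = 1.093 × 10^-3 mol
[MnO4^-] = 1.093 × 10^-3 / 0.02453 = 0.04456 mol/L

0.04456 mol/L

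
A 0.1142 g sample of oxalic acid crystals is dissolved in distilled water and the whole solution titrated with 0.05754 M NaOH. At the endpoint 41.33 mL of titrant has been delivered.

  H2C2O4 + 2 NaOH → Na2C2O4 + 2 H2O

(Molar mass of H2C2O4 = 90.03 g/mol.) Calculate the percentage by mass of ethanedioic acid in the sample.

93.74 %

n(NaOH) = 0.04133 L × 0.05754 mol/L = 2.378 × 10^-3 mol
From the 1:2 ratio, n(H2C2O4) = 1/2 × 2.378 × 10^-3 = 1.189 × 10^-3 mol
mass of H2C2O4 = 1.189 × 10^-3 × 90.03 g/mol = 0.1071 g
% H2C2O4 = 0.1071 / 0.1142 × 100 = 93.74 %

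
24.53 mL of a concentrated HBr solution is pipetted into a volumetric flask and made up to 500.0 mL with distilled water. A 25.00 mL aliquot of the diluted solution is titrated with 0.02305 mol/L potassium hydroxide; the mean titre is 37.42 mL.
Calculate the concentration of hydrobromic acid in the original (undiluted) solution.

HBr + KOH → KBr + H2O
n(KOH) = 0.03742 × 0.02305 = 8.625 × 10^-4 mol
n(HBr) in the aliquot = 8.625 × 10^-4 mol (1:1 ratio)
[HBr]_dilute = 8.625 × 10^-4 / 0.02500 = 0.03450 mol/L
Dilution factor = 500.0 / 24.53 = 20.38
[HBr]_stock = 0.03450 × 20.38 = 0.7032 mol/L

0.7032 mol/L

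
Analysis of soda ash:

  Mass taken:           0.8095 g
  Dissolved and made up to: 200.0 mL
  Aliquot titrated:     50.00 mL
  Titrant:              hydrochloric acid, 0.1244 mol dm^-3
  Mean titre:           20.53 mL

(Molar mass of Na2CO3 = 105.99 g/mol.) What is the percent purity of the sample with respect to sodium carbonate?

66.88 %

Na2CO3 + 2 HCl → 2 NaCl + H2O + CO2
n(HCl) per titration = 0.02053 × 0.1244 = 2.554 × 10^-3 mol
From the 1:2 ratio, n(Na2CO3) in each aliquot = 1/2 × 2.554 × 10^-3 = 1.277 × 10^-3 mol
n(Na2CO3) in the whole flask = 1.277 × 10^-3 × 200.0/50.00 = 5.108 × 10^-3 mol
mass of Na2CO3 = 5.108 × 10^-3 × 105.99 = 0.5414 g
% Na2CO3 = 0.5414 / 0.8095 × 100 = 66.88 %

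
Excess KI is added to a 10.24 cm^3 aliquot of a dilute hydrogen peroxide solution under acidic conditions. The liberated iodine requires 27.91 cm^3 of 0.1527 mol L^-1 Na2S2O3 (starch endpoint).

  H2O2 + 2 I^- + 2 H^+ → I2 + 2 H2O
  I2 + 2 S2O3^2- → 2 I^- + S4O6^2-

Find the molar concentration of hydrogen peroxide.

n(S2O3^2-) = 0.02791 × 0.1527 = 4.262 × 10^-3 mol
n(I2) = n(S2O3^2-)/2 = 2.131 × 10^-3 mol
n(H2O2) in the aliquot = 2.131 × 10^-3 mol (1:1 ratio)
[H2O2] = 2.131 × 10^-3 / 0.01024 = 0.2081 mol/L

0.2081 mol/L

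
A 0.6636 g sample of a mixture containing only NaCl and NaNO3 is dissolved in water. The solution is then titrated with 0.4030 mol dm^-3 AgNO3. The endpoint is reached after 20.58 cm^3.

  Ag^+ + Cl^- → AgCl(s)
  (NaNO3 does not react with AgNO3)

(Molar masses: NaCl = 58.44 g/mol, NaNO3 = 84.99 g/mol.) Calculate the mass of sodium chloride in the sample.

n(AgNO3) = 0.02058 × 0.4030 = 8.294 × 10^-3 mol
Let x = n(NaCl), y = n(NaNO3).
Titrant: 1x = 8.294 × 10^-3;  mass: 58.44x + 84.99y = 0.6636
Solving, x = 8.294 × 10^-3 mol, y = 2.105 × 10^-3 mol
mass of NaCl = 8.294 × 10^-3 × 58.44 = 0.4847 g

0.4847 g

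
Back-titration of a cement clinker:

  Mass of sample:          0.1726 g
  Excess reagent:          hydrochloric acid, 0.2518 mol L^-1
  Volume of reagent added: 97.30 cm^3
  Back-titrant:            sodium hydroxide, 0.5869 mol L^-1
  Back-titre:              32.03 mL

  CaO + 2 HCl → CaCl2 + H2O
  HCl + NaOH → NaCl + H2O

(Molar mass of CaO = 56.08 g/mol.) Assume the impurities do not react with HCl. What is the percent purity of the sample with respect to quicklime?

n(HCl) added = 0.09730 × 0.2518 = 0.02450 mol
n(NaOH) used in back-titration = 0.03203 × 0.5869 = 0.01880 mol
n(HCl) left over = 0.01880 mol (1:1 ratio)
n(HCl) consumed by analyte = 0.02450 − 0.01880 = 5.702 × 10^-3 mol
From the 1:2 ratio, n(CaO) = 1/2 × 5.702 × 10^-3 = 2.851 × 10^-3 mol
mass of CaO = 2.851 × 10^-3 × 56.08 = 0.1599 g
% CaO = 0.1599 / 0.1726 × 100 = 92.63 %

92.63 %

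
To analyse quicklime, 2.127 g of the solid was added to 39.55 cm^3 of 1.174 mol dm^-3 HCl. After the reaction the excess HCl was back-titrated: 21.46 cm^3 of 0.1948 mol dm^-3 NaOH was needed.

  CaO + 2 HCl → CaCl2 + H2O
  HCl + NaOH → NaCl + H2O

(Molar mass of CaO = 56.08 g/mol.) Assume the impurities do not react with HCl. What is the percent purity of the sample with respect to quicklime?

n(HCl) added = 0.03955 × 1.174 = 0.04643 mol
n(NaOH) used in back-titration = 0.02146 × 0.1948 = 4.180 × 10^-3 mol
n(HCl) left over = 4.180 × 10^-3 mol (1:1 ratio)
n(HCl) consumed by analyte = 0.04643 − 4.180 × 10^-3 = 0.04225 mol
From the 1:2 ratio, n(CaO) = 1/2 × 0.04225 = 0.02113 mol
mass of CaO = 0.02113 × 56.08 = 1.185 g
% CaO = 1.185 / 2.127 × 100 = 55.70 %

55.70 %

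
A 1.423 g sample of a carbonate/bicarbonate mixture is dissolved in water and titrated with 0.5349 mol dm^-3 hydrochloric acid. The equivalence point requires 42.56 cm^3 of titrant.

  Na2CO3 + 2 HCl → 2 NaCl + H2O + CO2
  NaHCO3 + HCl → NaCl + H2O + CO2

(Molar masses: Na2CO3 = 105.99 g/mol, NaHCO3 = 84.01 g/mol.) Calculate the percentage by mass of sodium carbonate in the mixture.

n(HCl) = 0.04256 × 0.5349 = 0.02277 mol
Let x = n(Na2CO3), y = n(NaHCO3).
Titrant: 2x + 1y = 0.02277;  mass: 105.99x + 84.01y = 1.423
Solving, x = 7.892 × 10^-3 mol, y = 6.982 × 10^-3 mol
mass of Na2CO3 = 7.892 × 10^-3 × 105.99 = 0.8364 g
% Na2CO3 = 0.8364 / 1.423 × 100 = 58.78 %

58.78 %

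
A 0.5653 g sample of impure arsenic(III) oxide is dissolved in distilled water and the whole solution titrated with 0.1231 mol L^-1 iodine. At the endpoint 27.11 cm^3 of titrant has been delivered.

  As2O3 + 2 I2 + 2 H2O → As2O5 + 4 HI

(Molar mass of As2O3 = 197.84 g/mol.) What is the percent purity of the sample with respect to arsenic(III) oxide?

n(I2) = 0.02711 L × 0.1231 mol/L = 3.337 × 10^-3 mol
From the 1:2 ratio, n(As2O3) = 1/2 × 3.337 × 10^-3 = 1.669 × 10^-3 mol
mass of As2O3 = 1.669 × 10^-3 × 197.84 g/mol = 0.3301 g
% As2O3 = 0.3301 / 0.5653 × 100 = 58.40 %

58.40 %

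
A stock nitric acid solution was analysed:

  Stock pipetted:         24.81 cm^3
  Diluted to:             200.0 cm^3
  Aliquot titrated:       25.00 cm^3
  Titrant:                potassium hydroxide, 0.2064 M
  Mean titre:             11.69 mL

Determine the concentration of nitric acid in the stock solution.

HNO3 + KOH → KNO3 + H2O
n(KOH) = 0.01169 × 0.2064 = 2.413 × 10^-3 mol
n(HNO3) in the aliquot = 2.413 × 10^-3 mol (1:1 ratio)
[HNO3]_dilute = 2.413 × 10^-3 / 0.02500 = 0.09651 mol/L
Dilution factor = 200.0 / 24.81 = 8.061
[HNO3]_stock = 0.09651 × 8.061 = 0.7780 mol/L

0.7780 M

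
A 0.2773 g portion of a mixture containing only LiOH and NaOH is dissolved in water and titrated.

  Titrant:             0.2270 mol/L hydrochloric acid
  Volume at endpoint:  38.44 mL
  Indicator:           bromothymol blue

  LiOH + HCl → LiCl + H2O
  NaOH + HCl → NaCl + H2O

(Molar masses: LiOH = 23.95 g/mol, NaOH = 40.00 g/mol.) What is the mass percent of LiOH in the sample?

n(HCl) = 0.03844 × 0.2270 = 8.726 × 10^-3 mol
Let x = n(LiOH), y = n(NaOH).
Titrant: 1x + 1y = 8.726 × 10^-3;  mass: 23.95x + 40.00y = 0.2773
Solving, x = 4.469 × 10^-3 mol, y = 4.256 × 10^-3 mol
mass of LiOH = 4.469 × 10^-3 × 23.95 = 0.1070 g
% LiOH = 0.1070 / 0.2773 × 100 = 38.60 %

38.60 %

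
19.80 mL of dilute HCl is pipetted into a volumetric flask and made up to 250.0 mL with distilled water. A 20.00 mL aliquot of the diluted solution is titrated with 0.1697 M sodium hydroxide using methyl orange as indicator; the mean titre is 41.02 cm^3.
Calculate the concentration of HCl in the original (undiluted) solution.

HCl + NaOH → NaCl + H2O
n(NaOH) = 0.04102 × 0.1697 = 6.961 × 10^-3 mol
n(HCl) in the aliquot = 6.961 × 10^-3 mol (1:1 ratio)
[HCl]_dilute = 6.961 × 10^-3 / 0.02000 = 0.3481 mol/L
Dilution factor = 250.0 / 19.80 = 12.63
[HCl]_stock = 0.3481 × 12.63 = 4.395 mol/L

4.395 M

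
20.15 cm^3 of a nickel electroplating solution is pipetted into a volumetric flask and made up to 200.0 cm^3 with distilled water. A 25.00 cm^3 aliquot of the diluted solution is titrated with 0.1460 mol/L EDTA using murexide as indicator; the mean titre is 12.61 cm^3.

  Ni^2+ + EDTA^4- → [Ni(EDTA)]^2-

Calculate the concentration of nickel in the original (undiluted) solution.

0.7309 mol/L

n(EDTA) = 0.01261 × 0.1460 = 1.841 × 10^-3 mol
n(Ni2+) in the aliquot = 1.841 × 10^-3 mol (1:1 ratio)
[Ni2+]_dilute = 1.841 × 10^-3 / 0.02500 = 0.07364 mol/L
Dilution factor = 200.0 / 20.15 = 9.926
[Ni2+]_stock = 0.07364 × 9.926 = 0.7309 mol/L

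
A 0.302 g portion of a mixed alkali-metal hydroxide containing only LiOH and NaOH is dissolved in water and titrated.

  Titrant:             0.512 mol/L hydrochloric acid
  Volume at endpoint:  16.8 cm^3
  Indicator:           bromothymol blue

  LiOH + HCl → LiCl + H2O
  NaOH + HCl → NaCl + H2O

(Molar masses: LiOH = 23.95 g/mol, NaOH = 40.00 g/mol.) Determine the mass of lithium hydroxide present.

0.0628 g

n(HCl) = 0.0168 × 0.512 = 8.60 × 10^-3 mol
Let x = n(LiOH), y = n(NaOH).
Titrant: 1x + 1y = 8.60 × 10^-3;  mass: 23.95x + 40.00y = 0.302
Solving, x = 2.62 × 10^-3 mol, y = 5.98 × 10^-3 mol
mass of LiOH = 2.62 × 10^-3 × 23.95 = 0.0628 g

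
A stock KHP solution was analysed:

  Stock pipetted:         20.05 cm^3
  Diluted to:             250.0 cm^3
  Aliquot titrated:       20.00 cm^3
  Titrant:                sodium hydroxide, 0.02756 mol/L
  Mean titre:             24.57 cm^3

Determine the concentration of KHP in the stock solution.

KHC8H4O4 + NaOH → KNaC8H4O4 + H2O
n(NaOH) = 0.02457 × 0.02756 = 6.771 × 10^-4 mol
n(KHC8H4O4) in the aliquot = 6.771 × 10^-4 mol (1:1 ratio)
[KHC8H4O4]_dilute = 6.771 × 10^-4 / 0.02000 = 0.03386 mol/L
Dilution factor = 250.0 / 20.05 = 12.47
[KHC8H4O4]_stock = 0.03386 × 12.47 = 0.4222 mol/L

0.4222 mol/L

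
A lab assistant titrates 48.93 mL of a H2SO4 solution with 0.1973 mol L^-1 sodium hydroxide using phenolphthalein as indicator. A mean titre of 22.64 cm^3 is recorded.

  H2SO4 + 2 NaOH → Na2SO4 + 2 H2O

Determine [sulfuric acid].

0.04565 mol/L

n(NaOH) = 0.02264 L × 0.1973 mol/L = 4.467 × 10^-3 mol
From the 1:2 mole ratio, n(H2SO4) = 1/2 × 4.467 × 10^-3 = 2.233 × 10^-3 mol
[H2SO4] = 2.233 × 10^-3 mol / 0.04893 L = 0.04565 mol/L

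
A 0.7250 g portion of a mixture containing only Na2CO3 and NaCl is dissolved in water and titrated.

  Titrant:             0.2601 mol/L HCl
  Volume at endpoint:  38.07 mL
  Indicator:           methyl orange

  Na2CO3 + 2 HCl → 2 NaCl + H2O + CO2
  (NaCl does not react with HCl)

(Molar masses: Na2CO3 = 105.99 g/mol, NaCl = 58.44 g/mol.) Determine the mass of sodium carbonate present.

0.5248 g

n(HCl) = 0.03807 × 0.2601 = 9.902 × 10^-3 mol
Let x = n(Na2CO3), y = n(NaCl).
Titrant: 2x = 9.902 × 10^-3;  mass: 105.99x + 58.44y = 0.7250
Solving, x = 4.951 × 10^-3 mol, y = 3.426 × 10^-3 mol
mass of Na2CO3 = 4.951 × 10^-3 × 105.99 = 0.5248 g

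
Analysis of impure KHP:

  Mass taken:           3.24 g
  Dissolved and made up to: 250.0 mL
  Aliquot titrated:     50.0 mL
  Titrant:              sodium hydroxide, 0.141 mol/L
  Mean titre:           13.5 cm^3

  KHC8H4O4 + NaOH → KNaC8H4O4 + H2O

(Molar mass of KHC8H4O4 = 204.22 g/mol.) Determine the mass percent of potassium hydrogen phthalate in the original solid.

60.0 %

n(NaOH) per titration = 0.0135 × 0.141 = 1.90 × 10^-3 mol
n(KHC8H4O4) in each aliquot = 1.90 × 10^-3 mol (1:1 ratio)
n(KHC8H4O4) in the whole flask = 1.90 × 10^-3 × 250.0/50.0 = 9.52 × 10^-3 mol
mass of KHC8H4O4 = 9.52 × 10^-3 × 204.22 = 1.94 g
% KHC8H4O4 = 1.94 / 3.24 × 100 = 60.0 %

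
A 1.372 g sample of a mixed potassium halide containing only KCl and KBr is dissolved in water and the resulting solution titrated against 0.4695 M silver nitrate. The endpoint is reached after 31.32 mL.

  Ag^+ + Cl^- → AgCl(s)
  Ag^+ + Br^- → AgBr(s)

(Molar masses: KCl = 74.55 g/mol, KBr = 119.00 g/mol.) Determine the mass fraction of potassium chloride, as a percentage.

46.19 %

n(AgNO3) = 0.03132 × 0.4695 = 0.01470 mol
Let x = n(KCl), y = n(KBr).
Titrant: 1x + 1y = 0.01470;  mass: 74.55x + 119.00y = 1.372
Solving, x = 8.501 × 10^-3 mol, y = 6.204 × 10^-3 mol
mass of KCl = 8.501 × 10^-3 × 74.55 = 0.6337 g
% KCl = 0.6337 / 1.372 × 100 = 46.19 %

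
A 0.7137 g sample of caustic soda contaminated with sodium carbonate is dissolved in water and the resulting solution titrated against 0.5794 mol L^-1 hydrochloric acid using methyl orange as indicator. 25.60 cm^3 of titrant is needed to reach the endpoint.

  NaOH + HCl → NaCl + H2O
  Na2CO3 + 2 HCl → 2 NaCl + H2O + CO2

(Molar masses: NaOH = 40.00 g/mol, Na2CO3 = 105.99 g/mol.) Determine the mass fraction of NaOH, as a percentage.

31.21 %

n(HCl) = 0.02560 × 0.5794 = 0.01483 mol
Let x = n(NaOH), y = n(Na2CO3).
Titrant: 1x + 2y = 0.01483;  mass: 40.00x + 105.99y = 0.7137
Solving, x = 5.568 × 10^-3 mol, y = 4.632 × 10^-3 mol
mass of NaOH = 5.568 × 10^-3 × 40.00 = 0.2227 g
% NaOH = 0.2227 / 0.7137 × 100 = 31.21 %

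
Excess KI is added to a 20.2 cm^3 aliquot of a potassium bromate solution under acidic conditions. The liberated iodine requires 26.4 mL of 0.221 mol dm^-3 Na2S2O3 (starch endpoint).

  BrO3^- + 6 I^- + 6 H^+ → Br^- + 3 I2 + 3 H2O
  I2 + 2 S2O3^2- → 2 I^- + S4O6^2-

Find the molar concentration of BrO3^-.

n(S2O3^2-) = 0.0264 × 0.221 = 5.83 × 10^-3 mol
n(I2) = n(S2O3^2-)/2 = 2.92 × 10^-3 mol
From the 1:3 ratio, n(BrO3^-) in the aliquot = 1/3 × 2.92 × 10^-3 = 9.72 × 10^-4 mol
[BrO3^-] = 9.72 × 10^-4 / 0.0202 = 0.0481 mol/L

0.0481 mol/L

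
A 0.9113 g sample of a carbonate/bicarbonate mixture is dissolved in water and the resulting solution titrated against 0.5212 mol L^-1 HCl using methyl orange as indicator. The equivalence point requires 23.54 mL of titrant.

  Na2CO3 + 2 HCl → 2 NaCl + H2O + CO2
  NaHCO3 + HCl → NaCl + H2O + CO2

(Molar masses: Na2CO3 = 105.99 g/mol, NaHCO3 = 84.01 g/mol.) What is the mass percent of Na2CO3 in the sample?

22.39 %

n(HCl) = 0.02354 × 0.5212 = 0.01227 mol
Let x = n(Na2CO3), y = n(NaHCO3).
Titrant: 2x + 1y = 0.01227;  mass: 105.99x + 84.01y = 0.9113
Solving, x = 1.925 × 10^-3 mol, y = 8.419 × 10^-3 mol
mass of Na2CO3 = 1.925 × 10^-3 × 105.99 = 0.2041 g
% Na2CO3 = 0.2041 / 0.9113 × 100 = 22.39 %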